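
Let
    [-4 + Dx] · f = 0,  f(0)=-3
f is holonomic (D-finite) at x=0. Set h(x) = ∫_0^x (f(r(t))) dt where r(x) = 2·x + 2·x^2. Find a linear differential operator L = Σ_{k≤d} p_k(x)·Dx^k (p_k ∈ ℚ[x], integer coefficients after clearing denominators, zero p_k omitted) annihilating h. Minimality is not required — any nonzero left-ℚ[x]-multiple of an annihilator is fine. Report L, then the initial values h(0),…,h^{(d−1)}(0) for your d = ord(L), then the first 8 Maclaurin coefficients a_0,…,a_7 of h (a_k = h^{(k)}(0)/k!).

L = (-8 - 16·x)·Dx + Dx^2  (order 2).
h: a_k = 0, -3, -12, -40, -112, -1376/5, -9088/15, -127744/105, …
ICs: h(0) = 0, h′(0) = -3.

f: a_k = -3, -12, -24, -32, -32, -128/5, -256/15, -1024/105, …
h₀=f(r): pull back L_f along r ⇒ L₀.
h=∫h₀ ⇒ L = L₀·Dx.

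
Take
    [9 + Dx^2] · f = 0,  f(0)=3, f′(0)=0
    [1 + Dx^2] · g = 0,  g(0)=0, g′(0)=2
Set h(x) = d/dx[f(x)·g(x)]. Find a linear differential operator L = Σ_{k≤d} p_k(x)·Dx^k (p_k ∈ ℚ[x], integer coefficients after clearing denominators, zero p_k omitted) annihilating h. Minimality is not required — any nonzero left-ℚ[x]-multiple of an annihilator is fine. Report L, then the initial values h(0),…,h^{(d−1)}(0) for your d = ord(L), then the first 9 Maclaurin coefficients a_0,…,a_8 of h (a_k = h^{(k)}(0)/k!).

f: a_k = 3, 0, -27/2, 0, 81/8, 0, -243/80, 0, 2187/4480, …
g: a_k = 0, 2, 0, -1/3, 0, 1/60, 0, -1/2520, 0, …
L₀ := L_f ⊗_s L_g (sym. prod.), ord ≤ 4.
h₀' ⇒ L via d/dx closure of L₀.
L = 64 + 20·Dx^2 + Dx^4  (order 4).
h: a_k = 6, 0, -84, 0, 124, 0, -1016/15, 0, 292/15, …
ICs: h(0) = 6, h′(0) = 0, h′′(0) = -168, h′′′(0) = 0.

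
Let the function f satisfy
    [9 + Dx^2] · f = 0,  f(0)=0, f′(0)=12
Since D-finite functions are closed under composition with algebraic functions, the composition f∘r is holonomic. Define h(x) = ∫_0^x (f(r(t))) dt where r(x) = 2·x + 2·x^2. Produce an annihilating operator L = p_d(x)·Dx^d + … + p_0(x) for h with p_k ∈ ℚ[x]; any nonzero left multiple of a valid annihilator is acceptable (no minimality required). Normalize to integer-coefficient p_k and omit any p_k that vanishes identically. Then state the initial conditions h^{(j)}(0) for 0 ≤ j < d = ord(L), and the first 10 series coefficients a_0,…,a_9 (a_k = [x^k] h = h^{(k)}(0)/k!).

L = (36 + 216·x + 432·x^2 + 288·x^3)·Dx - 2·Dx^2 + (1 + 2·x)·Dx^3  (order 3).
h: a_k = 0, 0, 12, 8, -36, -432/5, -144/5, 1152/7, 10368/35, 576/5, …
ICs: h(0) = 0, h′(0) = 0, h′′(0) = 24.

f: a_k = 0, 12, 0, -18, 0, 81/10, 0, -243/140, 0, 243/1120, …
f∘r: x↦r, Dx↦Dx/r' in L_f ⇒ L₀.
h=∫₀ˣh₀: take L = L₀·Dx.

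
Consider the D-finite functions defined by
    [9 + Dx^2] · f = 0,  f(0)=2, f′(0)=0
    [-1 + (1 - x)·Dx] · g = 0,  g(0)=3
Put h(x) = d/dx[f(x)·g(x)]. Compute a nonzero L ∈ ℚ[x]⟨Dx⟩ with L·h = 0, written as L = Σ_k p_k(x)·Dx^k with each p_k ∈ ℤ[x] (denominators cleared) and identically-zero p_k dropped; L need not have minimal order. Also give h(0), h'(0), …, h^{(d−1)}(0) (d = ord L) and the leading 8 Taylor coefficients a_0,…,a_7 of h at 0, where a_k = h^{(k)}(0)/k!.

L = (7 - 18·x + 9·x^2) + (-2 + 2·x)·Dx + (1 - 2·x + x^2)·Dx^2  (order 2).
h: a_k = 6, -42, -63, -3, -15/4, -819/20, -1911/40, -13101/280, …
ICs: h(0) = 6, h′(0) = -42.

f: a_k = 2, 0, -9, 0, 27/4, 0, -81/40, 0, …
g: a_k = 3, 3, 3, 3, 3, 3, 3, 3, …
L₀ := L_f ⊗_s L_g (sym. prod.), ord ≤ 2.
h₀' ⇒ L via d/dx closure of L₀.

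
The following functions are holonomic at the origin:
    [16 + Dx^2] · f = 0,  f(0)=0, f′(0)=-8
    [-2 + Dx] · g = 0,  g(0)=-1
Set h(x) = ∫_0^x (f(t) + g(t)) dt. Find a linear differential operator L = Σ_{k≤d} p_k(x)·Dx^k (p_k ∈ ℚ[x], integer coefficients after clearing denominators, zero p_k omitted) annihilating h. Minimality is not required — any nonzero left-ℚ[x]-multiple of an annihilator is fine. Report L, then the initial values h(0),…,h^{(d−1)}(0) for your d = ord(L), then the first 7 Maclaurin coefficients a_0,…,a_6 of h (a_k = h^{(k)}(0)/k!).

L = -32·Dx + 16·Dx^2 - 2·Dx^3 + Dx^4  (order 4).
h: a_k = 0, -1, -5, -2/3, 5, -2/15, -26/9, …
ICs: h(0) = 0, h′(0) = -1, h′′(0) = -10, h′′′(0) = -4.

f: a_k = 0, -8, 0, 64/3, 0, -256/15, 0, …
g: a_k = -1, -2, -2, -4/3, -2/3, -4/15, -4/45, …
Weyl lclm of L_f,L_g ⇒ L₀ (ord ≤ 3).
h=∫₀ˣh₀: take L = L₀·Dx.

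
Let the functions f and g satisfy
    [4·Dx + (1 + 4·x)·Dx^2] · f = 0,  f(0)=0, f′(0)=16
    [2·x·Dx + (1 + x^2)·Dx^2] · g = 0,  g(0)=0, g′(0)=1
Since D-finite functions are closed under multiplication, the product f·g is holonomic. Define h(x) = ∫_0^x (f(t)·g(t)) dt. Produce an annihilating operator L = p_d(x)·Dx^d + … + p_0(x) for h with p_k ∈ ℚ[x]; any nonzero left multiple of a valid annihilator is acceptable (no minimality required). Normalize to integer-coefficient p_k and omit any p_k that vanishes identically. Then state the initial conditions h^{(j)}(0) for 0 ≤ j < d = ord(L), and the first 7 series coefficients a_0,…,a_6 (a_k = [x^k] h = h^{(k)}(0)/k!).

f: a_k = 0, 16, -32, 256/3, -256, 4096/5, -8192/3, …
g: a_k = 0, 1, 0, -1/3, 0, 1/5, 0, …
L₀ := L_f ⊗_s L_g (sym. prod.), ord ≤ 4.
∫: right-multiply L₀ by Dx.
L = (144 + 896·x + 560·x^2 + 2304·x^3 + 1920·x^4 + 3328·x^5 + 256·x^7)·Dx^2 + (132 + 304·x + 2252·x^2 + 4144·x^3 + 8896·x^4 + 5952·x^5 + 8960·x^6 + 192·x^7 + 896·x^8)·Dx^3 + (72 + 376·x + 912·x^2 + 2808·x^3 + 3720·x^4 + 6288·x^5 + 3072·x^6 + 4368·x^7 + 192·x^8 + 512·x^9)·Dx^4 + (5 + 48·x + 178·x^2 + 416·x^3 + 729·x^4 + 720·x^5 + 1008·x^6 + 384·x^7 + 516·x^8 + 32·x^9 + 64·x^10)·Dx^5  (order 5).
h: a_k = 0, 0, 0, 16/3, -8, 16, -368/9, …
ICs: h(0) = 0, h′(0) = 0, h′′(0) = 0, h′′′(0) = 32, h′′′′(0) = -192.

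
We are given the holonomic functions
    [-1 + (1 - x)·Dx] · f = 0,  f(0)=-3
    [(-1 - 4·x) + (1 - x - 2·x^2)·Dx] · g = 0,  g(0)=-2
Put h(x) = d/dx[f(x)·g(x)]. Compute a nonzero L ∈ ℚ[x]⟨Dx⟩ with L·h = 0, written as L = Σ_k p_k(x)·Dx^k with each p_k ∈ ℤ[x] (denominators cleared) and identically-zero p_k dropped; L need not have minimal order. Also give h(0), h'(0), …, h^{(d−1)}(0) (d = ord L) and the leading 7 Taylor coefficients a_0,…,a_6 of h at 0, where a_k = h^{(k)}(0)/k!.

f: a_k = -3, -3, -3, -3, -3, -3, -3, …
g: a_k = -2, -2, -6, -10, -22, -42, -86, …
Sym-product of L_f,L_g gives L₀ (≤ ord 1).
Differentiate: ansatz ord ≤ ord L₀ ⇒ L.
L = (5 - 9·x^2 - 16·x^3 + 24·x^4) + (-1 + x + 6·x^2 - 7·x^3 - 5·x^4 + 6·x^5)·Dx  (order 1).
h: a_k = 12, 60, 180, 504, 1260, 3060, 7140, …
ICs: h(0) = 12.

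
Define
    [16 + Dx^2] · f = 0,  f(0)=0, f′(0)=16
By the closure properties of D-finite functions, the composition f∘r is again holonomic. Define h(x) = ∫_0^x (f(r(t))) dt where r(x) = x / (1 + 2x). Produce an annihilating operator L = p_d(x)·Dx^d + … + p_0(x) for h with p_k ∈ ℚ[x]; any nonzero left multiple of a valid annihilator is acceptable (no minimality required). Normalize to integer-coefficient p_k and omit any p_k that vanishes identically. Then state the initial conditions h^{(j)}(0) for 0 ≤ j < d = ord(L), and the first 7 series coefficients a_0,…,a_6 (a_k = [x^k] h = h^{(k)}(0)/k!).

L = 16·Dx + (4 + 24·x + 48·x^2 + 32·x^3)·Dx^2 + (1 + 8·x + 24·x^2 + 32·x^3 + 16·x^4)·Dx^3  (order 3).
h: a_k = 0, 0, 8, -32/3, 16/3, 128/5, -5504/45, …
ICs: h(0) = 0, h′(0) = 0, h′′(0) = 16.

f: a_k = 0, 16, 0, -128/3, 0, 512/15, 0, …
Substitute x→r, Dx→(1/r')Dx; clear ⇒ L₀.
h=∫₀ˣh₀: take L = L₀·Dx.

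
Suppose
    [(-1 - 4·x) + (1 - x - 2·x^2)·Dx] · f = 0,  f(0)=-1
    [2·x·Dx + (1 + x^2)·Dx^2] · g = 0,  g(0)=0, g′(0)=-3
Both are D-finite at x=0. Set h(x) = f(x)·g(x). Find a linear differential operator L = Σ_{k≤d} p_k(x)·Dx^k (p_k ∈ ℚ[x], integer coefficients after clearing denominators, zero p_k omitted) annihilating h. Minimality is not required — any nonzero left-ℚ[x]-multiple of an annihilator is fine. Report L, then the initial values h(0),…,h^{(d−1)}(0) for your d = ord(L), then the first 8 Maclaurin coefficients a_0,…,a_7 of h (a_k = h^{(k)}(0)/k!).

L = (4 + 2·x + 12·x^2) + (2 + 6·x + 4·x^2 + 12·x^3)·Dx + (-1 + x + x^2 + x^3 + 2·x^4)·Dx^2  (order 2).
h: a_k = 0, 3, 3, 8, 14, 153/5, 293/5, 4178/35, …
ICs: h(0) = 0, h′(0) = 3.

f: a_k = -1, -1, -3, -5, -11, -21, -43, -85, …
g: a_k = 0, -3, 0, 1, 0, -3/5, 0, 3/7, …
Sym-product of L_f,L_g gives L₀ (≤ ord 2).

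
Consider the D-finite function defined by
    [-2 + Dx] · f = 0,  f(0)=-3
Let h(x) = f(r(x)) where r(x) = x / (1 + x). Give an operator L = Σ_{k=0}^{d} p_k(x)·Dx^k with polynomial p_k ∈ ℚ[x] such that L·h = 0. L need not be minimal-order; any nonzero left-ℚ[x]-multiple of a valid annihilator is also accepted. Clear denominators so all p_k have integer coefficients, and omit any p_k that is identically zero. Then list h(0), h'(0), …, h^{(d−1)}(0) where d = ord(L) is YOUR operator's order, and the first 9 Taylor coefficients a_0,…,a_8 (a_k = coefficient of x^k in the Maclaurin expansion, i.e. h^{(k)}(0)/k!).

L = -2 + (1 + 2·x + x^2)·Dx  (order 1).
h: a_k = -3, -6, 0, 2, -2, 6/5, -4/15, -10/21, 32/35, …
ICs: h(0) = -3.

f: a_k = -3, -6, -6, -4, -2, -4/5, -4/15, -8/105, -2/105, …
Change of var in L_f (x↦r) gives L₀.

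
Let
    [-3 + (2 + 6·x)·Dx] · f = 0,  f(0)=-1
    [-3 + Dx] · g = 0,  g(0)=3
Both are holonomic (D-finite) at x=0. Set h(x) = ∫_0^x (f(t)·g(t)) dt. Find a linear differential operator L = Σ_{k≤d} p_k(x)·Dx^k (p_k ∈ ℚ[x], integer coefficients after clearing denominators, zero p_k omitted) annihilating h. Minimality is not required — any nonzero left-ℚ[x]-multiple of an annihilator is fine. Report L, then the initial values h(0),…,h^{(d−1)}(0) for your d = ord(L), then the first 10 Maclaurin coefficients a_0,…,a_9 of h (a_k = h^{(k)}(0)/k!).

f: a_k = -1, -3/2, 9/8, -27/16, 405/128, -1701/256, 15309/1024, -72171/2048, 2814669/32768, -14073345/65536, …
g: a_k = 3, 9, 27/2, 27/2, 81/8, 243/40, 243/80, 729/560, 2187/4480, 729/4480, …
L₀ := L_f ⊗_s L_g (sym. prod.), ord ≤ 1.
h=∫h₀ ⇒ L = L₀·Dx.
L = (-9 - 18·x)·Dx + (2 + 6·x)·Dx^2  (order 2).
h: a_k = 0, -3, -27/4, -63/8, -459/64, -2673/640, -8667/2560, 21627/35840, -2456001/573440, 9610893/1146880, …
ICs: h(0) = 0, h′(0) = -3.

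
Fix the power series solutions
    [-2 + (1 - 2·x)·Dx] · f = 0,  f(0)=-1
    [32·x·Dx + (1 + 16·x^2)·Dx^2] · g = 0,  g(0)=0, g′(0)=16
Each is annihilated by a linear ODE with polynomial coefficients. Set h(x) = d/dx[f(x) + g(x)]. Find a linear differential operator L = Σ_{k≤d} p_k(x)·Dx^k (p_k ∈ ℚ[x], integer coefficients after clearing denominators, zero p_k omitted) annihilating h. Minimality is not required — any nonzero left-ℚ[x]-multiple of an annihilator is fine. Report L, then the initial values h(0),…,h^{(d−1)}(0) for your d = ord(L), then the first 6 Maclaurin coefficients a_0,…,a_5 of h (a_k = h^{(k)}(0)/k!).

f: a_k = -1, -2, -4, -8, -16, -32, …
g: a_k = 0, 16, 0, -256/3, 0, 4096/5, …
Weyl lclm of L_f,L_g ⇒ L₀ (ord ≤ 3).
Derive L from L₀ (diff closure).
L = (-32 + 256·x + 1536·x^2) + (14 - 32·x - 160·x^2 + 1536·x^3)·Dx + (-1 - 6·x - 96·x^3 + 256·x^4)·Dx^2  (order 2).
h: a_k = 14, -8, -280, -64, 3936, -384, …
ICs: h(0) = 14, h′(0) = -8.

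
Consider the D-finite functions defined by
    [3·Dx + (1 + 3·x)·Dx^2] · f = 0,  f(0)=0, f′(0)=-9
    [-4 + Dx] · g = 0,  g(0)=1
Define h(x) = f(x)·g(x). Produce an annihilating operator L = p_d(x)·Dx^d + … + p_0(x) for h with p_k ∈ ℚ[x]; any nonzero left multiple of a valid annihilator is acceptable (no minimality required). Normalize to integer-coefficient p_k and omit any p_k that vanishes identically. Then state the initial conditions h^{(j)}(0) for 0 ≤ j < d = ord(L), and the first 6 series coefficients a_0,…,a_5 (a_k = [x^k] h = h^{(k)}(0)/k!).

L = (4 + 48·x) + (-5 - 24·x)·Dx + (1 + 3·x)·Dx^2  (order 2).
h: a_k = 0, -9, -45/2, -45, -141/4, -354/5, …
ICs: h(0) = 0, h′(0) = -9.

f: a_k = 0, -9, 27/2, -27, 243/4, -729/5, …
g: a_k = 1, 4, 8, 32/3, 32/3, 128/15, …
L₀ := L_f ⊗_s L_g (sym. prod.), ord ≤ 2.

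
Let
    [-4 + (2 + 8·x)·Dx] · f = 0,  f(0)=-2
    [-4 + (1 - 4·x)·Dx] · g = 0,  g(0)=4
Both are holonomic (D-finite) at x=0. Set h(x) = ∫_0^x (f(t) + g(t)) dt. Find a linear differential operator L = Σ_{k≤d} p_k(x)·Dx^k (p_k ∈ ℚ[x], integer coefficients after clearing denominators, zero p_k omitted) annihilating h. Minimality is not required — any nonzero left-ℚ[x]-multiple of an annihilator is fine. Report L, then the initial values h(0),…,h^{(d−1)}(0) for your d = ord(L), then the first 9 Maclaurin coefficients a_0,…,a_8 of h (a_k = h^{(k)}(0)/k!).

L = (40 + 96·x)·Dx + (-18 - 112·x - 288·x^2)·Dx^2 + (1 + 12·x - 16·x^2 - 192·x^3)·Dx^3  (order 3).
h: a_k = 0, 2, 6, 68/3, 62, 1044/5, 2020/3, 16552/7, 8126, …
ICs: h(0) = 0, h′(0) = 2, h′′(0) = 12.

f: a_k = -2, -4, 4, -8, 20, -56, 168, -528, 1716, …
g: a_k = 4, 16, 64, 256, 1024, 4096, 16384, 65536, 262144, …
L₀ := lclm(L_f,L_g); ord L₀ ≤ 1+1.
∫: right-multiply L₀ by Dx.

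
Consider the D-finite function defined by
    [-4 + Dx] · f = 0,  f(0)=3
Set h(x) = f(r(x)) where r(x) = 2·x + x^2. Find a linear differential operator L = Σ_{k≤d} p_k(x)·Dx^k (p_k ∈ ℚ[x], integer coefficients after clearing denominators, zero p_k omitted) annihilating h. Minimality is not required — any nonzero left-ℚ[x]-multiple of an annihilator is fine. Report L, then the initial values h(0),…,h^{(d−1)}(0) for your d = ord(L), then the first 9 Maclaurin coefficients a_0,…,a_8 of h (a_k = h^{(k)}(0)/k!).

L = (-8 - 8·x) + Dx  (order 1).
h: a_k = 3, 24, 108, 352, 920, 10176/5, 59104/15, 717056/105, 376928/35, …
ICs: h(0) = 3.

f: a_k = 3, 12, 24, 32, 32, 128/5, 256/15, 1024/105, 512/105, …
L₀ from L_f via x↦r, Dx↦r'^{-1}Dx.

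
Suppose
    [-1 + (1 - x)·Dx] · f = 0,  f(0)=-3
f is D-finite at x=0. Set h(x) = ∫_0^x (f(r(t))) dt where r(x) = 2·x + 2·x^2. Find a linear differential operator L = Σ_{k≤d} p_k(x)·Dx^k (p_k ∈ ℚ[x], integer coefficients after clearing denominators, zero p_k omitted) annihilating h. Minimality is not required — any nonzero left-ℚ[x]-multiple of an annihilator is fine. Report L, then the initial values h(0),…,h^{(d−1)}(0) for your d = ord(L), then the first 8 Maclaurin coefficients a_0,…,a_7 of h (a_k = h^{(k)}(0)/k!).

L = (2 + 4·x)·Dx + (-1 + 2·x + 2·x^2)·Dx^2  (order 2).
h: a_k = 0, -3, -3, -6, -12, -132/5, -60, -984/7, …
ICs: h(0) = 0, h′(0) = -3.

f: a_k = -3, -3, -3, -3, -3, -3, -3, -3, …
Change of var in L_f (x↦r) gives L₀.
Integrate: L := L₀·Dx.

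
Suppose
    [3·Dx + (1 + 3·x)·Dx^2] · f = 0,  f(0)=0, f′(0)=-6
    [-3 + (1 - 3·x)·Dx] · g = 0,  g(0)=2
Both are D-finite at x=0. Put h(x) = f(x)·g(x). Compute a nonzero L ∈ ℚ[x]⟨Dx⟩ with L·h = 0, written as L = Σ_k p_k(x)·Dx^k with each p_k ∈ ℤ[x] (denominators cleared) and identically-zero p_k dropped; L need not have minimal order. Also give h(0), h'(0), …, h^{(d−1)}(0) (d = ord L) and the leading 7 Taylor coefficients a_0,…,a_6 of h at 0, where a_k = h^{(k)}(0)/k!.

L = 9 + (3 + 27·x)·Dx + (-1 + 9·x^2)·Dx^2  (order 2).
h: a_k = 0, -12, -18, -90, -189, -3807/5, -8991/5, …
ICs: h(0) = 0, h′(0) = -12.

f: a_k = 0, -6, 9, -18, 81/2, -486/5, 243, …
g: a_k = 2, 6, 18, 54, 162, 486, 1458, …
L₀ := L_f ⊗_s L_g (sym. prod.), ord ≤ 2.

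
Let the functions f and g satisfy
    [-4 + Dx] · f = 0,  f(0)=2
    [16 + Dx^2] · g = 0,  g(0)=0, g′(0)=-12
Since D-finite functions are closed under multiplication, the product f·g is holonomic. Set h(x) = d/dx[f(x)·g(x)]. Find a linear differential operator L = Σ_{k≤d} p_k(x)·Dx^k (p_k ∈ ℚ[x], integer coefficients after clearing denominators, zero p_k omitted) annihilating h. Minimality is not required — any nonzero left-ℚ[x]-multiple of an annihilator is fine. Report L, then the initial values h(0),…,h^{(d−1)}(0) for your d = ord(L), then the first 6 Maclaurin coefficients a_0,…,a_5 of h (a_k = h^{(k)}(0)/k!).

f: a_k = 2, 8, 16, 64/3, 64/3, 256/15, …
g: a_k = 0, -12, 0, 32, 0, -128/5, …
h₀=f·g: eliminate ⇒ L₀, order ≤ 1·2.
Differentiate: ansatz ord ≤ ord L₀ ⇒ L.
L = 32 - 8·Dx + Dx^2  (order 2).
h: a_k = -24, -192, -384, 0, 1024, 8192/5, …
ICs: h(0) = -24, h′(0) = -192.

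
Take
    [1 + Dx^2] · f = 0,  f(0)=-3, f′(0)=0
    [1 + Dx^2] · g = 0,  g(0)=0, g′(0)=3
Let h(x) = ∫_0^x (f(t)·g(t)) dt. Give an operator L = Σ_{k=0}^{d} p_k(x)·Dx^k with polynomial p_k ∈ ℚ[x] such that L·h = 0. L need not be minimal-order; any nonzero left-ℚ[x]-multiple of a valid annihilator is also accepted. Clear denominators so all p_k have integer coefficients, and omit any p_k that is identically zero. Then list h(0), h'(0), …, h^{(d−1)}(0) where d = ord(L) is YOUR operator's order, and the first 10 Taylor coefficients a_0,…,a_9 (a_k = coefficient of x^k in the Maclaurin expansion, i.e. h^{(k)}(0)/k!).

f: a_k = -3, 0, 3/2, 0, -1/8, 0, 1/240, 0, -1/13440, 0, …
g: a_k = 0, 3, 0, -1/2, 0, 1/40, 0, -1/1680, 0, 1/120960, …
h₀=f·g: eliminate ⇒ L₀, order ≤ 2·2.
∫: right-multiply L₀ by Dx.
L = 4·Dx^2 + Dx^4  (order 4).
h: a_k = 0, 0, -9/2, 0, 3/2, 0, -1/5, 0, 1/70, 0, …
ICs: h(0) = 0, h′(0) = 0, h′′(0) = -9, h′′′(0) = 0.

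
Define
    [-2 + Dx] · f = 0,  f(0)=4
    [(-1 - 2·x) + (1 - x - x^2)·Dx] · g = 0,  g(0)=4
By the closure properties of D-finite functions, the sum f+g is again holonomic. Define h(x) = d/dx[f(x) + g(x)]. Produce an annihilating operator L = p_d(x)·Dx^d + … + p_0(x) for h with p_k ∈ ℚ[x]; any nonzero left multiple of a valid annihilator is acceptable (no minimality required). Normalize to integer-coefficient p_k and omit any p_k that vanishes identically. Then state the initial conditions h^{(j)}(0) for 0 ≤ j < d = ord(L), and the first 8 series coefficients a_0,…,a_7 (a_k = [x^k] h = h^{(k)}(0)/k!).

L = (10 + 44·x + 44·x^2 + 48·x^3 + 12·x^4) + (-7 - 24·x - 28·x^2 - 12·x^3 + 10·x^4 + 4·x^5)·Dx + (1 + x + 3·x^2 - 6·x^3 - 8·x^4 - 2·x^5)·Dx^2  (order 2).
h: a_k = 12, 32, 52, 272/3, 496/3, 4712/15, 26492/45, 342784/315, …
ICs: h(0) = 12, h′(0) = 32.

f: a_k = 4, 8, 8, 16/3, 8/3, 16/15, 16/45, 32/315, …
g: a_k = 4, 4, 8, 12, 20, 32, 52, 84, …
L₀ := lclm(L_f,L_g); ord L₀ ≤ 1+1.
Differentiate: ansatz ord ≤ ord L₀ ⇒ L.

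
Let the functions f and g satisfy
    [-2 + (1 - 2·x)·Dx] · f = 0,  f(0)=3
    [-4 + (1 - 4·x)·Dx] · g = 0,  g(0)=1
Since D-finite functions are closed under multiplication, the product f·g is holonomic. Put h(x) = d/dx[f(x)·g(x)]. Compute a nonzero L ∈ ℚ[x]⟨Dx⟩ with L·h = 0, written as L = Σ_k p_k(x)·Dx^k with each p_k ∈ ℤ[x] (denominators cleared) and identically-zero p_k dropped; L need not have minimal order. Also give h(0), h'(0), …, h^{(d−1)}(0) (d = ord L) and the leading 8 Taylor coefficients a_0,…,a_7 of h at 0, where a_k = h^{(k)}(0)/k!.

L = (28 - 144·x + 192·x^2) + (-3 + 26·x - 72·x^2 + 64·x^3)·Dx  (order 1).
h: a_k = 18, 168, 1080, 5952, 30240, 146304, 685440, 3139584, …
ICs: h(0) = 18.

f: a_k = 3, 6, 12, 24, 48, 96, 192, 384, …
g: a_k = 1, 4, 16, 64, 256, 1024, 4096, 16384, …
Product ⇒ symmetric product L₀, ord ≤ 1.
Differentiate: ansatz ord ≤ ord L₀ ⇒ L.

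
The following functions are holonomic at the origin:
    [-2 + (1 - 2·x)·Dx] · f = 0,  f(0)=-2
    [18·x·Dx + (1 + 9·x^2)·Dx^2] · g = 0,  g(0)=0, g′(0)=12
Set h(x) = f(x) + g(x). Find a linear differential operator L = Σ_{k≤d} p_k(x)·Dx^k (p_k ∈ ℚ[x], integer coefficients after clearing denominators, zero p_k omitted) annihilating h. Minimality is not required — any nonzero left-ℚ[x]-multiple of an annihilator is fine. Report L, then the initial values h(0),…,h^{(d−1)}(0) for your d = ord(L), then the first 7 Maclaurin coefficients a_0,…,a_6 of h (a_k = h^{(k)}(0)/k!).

L = (-36 + 288·x + 972·x^2)·Dx + (21 - 36·x + 9·x^2 + 972·x^3)·Dx^2 + (-2 - 5·x - 45·x^3 + 162·x^4)·Dx^3  (order 3).
h: a_k = -2, 8, -8, -52, -32, 652/5, -128, …
ICs: h(0) = -2, h′(0) = 8, h′′(0) = -16.

f: a_k = -2, -4, -8, -16, -32, -64, -128, …
g: a_k = 0, 12, 0, -36, 0, 972/5, 0, …
h₀=f+g: left-lcm gives L₀, ord ≤ 3.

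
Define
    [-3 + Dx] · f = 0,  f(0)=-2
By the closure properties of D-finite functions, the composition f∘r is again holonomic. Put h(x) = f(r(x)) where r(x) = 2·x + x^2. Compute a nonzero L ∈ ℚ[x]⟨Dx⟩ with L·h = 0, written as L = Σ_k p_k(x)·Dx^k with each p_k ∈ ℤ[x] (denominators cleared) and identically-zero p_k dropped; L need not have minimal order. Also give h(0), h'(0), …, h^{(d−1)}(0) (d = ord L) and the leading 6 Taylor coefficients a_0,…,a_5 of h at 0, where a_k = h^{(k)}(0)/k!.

f: a_k = -2, -6, -9, -9, -27/4, -81/20, …
L₀ from L_f via x↦r, Dx↦r'^{-1}Dx.
L = (-6 - 6·x) + Dx  (order 1).
h: a_k = -2, -12, -42, -108, -225, -1998/5, …
ICs: h(0) = -2.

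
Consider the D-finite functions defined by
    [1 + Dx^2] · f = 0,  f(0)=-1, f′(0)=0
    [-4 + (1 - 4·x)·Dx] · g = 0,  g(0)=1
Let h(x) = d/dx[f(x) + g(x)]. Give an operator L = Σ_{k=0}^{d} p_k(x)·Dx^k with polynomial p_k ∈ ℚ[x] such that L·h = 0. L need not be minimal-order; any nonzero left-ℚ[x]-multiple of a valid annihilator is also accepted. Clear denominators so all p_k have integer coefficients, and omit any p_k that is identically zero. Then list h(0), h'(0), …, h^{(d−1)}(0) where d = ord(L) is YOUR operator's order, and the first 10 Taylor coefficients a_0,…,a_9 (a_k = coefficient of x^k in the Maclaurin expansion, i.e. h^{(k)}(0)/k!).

f: a_k = -1, 0, 1/2, 0, -1/24, 0, 1/720, 0, -1/40320, 0, …
g: a_k = 1, 4, 16, 64, 256, 1024, 4096, 16384, 65536, 262144, …
Weyl lclm of L_f,L_g ⇒ L₀ (ord ≤ 3).
Differentiate: ansatz ord ≤ ord L₀ ⇒ L.
L = (1544 - 64·x + 128·x^2) + (-97 + 396·x - 48·x^2 + 64·x^3)·Dx + (1544 - 64·x + 128·x^2)·Dx^2 + (-97 + 396·x - 48·x^2 + 64·x^3)·Dx^3  (order 3).
h: a_k = 4, 33, 192, 6143/6, 5120, 2949121/120, 114688, 2642411519/5040, 2359296, 3805072588801/362880, …
ICs: h(0) = 4, h′(0) = 33, h′′(0) = 384.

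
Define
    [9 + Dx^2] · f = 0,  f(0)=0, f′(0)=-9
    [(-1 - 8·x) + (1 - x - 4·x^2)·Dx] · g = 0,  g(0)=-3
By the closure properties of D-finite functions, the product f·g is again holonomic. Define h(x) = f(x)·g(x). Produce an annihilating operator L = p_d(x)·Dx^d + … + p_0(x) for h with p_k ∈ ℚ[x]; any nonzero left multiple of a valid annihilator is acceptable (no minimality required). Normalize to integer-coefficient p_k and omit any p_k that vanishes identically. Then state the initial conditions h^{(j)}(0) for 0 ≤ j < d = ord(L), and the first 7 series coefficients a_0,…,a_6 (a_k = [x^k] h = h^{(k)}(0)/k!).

f: a_k = 0, -9, 0, 27/2, 0, -243/40, 0, …
g: a_k = -3, -3, -15, -27, -87, -195, -543, …
Sym-product of L_f,L_g gives L₀ (≤ ord 2).
L = (-1 + 9·x + 36·x^2) + (2 + 16·x)·Dx + (-1 + x + 4·x^2)·Dx^2  (order 2).
h: a_k = 0, 27, 27, 189/2, 405/2, 23949/40, 56349/40, …
ICs: h(0) = 0, h′(0) = 27.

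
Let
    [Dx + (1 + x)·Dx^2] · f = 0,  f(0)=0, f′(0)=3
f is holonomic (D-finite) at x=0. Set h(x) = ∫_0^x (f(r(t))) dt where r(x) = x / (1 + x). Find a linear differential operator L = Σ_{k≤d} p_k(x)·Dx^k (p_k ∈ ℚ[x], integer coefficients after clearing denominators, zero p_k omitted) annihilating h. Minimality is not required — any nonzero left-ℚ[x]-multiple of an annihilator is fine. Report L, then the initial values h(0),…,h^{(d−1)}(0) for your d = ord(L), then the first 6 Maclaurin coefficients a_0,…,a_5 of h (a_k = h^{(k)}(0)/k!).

L = (3 + 4·x)·Dx^2 + (1 + 3·x + 2·x^2)·Dx^3  (order 3).
h: a_k = 0, 0, 3/2, -3/2, 7/4, -9/4, …
ICs: h(0) = 0, h′(0) = 0, h′′(0) = 3.

f: a_k = 0, 3, -3/2, 1, -3/4, 3/5, …
Change of var in L_f (x↦r) gives L₀.
h=∫₀ˣh₀: take L = L₀·Dx.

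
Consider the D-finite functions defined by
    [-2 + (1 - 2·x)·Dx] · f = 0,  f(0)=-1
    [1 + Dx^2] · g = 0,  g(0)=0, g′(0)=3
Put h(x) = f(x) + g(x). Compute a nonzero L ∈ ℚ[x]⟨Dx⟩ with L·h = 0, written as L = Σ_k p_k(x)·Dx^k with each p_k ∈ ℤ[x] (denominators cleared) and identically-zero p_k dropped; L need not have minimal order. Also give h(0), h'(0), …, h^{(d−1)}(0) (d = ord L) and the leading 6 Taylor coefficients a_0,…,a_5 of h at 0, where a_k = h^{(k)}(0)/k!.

f: a_k = -1, -2, -4, -8, -16, -32, …
g: a_k = 0, 3, 0, -1/2, 0, 1/40, …
Sum ⇒ L₀ = lclm(L_f,L_g) in ℚ(x)⟨Dx⟩.
L = (50 - 8·x + 8·x^2) + (-9 + 22·x - 12·x^2 + 8·x^3)·Dx + (50 - 8·x + 8·x^2)·Dx^2 + (-9 + 22·x - 12·x^2 + 8·x^3)·Dx^3  (order 3).
h: a_k = -1, 1, -4, -17/2, -16, -1279/40, …
ICs: h(0) = -1, h′(0) = 1, h′′(0) = -8.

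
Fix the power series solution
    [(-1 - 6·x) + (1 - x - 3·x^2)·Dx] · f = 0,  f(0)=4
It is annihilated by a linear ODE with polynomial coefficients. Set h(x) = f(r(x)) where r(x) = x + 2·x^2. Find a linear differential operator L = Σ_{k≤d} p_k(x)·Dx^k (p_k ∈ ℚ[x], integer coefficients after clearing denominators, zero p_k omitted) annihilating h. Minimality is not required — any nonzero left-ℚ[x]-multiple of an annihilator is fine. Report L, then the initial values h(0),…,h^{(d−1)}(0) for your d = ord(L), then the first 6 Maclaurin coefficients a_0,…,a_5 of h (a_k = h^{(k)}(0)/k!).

L = (1 + 10·x + 36·x^2 + 48·x^3) + (-1 + x + 5·x^2 + 12·x^3 + 12·x^4)·Dx  (order 1).
h: a_k = 4, 4, 24, 92, 308, 1104, …
ICs: h(0) = 4.

f: a_k = 4, 4, 16, 28, 76, 160, …
h₀=f(r): pull back L_f along r ⇒ L₀.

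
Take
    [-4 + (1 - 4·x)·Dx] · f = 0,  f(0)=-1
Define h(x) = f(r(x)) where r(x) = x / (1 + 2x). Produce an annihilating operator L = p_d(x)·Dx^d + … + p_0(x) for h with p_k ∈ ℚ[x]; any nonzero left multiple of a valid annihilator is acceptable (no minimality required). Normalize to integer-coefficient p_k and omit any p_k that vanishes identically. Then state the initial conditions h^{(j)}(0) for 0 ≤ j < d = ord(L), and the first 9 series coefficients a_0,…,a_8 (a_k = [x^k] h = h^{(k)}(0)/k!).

L = 4 + (-1 + 4·x^2)·Dx  (order 1).
h: a_k = -1, -4, -8, -16, -32, -64, -128, -256, -512, …
ICs: h(0) = -1.

f: a_k = -1, -4, -16, -64, -256, -1024, -4096, -16384, -65536, …
L₀ from L_f via x↦r, Dx↦r'^{-1}Dx.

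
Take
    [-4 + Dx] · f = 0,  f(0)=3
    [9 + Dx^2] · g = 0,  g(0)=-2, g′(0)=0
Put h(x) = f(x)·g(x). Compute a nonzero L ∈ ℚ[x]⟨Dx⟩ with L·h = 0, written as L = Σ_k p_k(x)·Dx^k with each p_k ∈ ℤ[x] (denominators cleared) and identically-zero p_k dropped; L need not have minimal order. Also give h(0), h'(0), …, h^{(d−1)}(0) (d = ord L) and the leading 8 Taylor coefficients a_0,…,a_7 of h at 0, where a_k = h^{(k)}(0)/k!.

L = 25 - 8·Dx + Dx^2  (order 2).
h: a_k = -6, -24, -21, 44, 527/4, 779/5, 11753/120, 4031/210, …
ICs: h(0) = -6, h′(0) = -24.

f: a_k = 3, 12, 24, 32, 32, 128/5, 256/15, 1024/105, …
g: a_k = -2, 0, 9, 0, -27/4, 0, 81/40, 0, …
L₀ := L_f ⊗_s L_g (sym. prod.), ord ≤ 2.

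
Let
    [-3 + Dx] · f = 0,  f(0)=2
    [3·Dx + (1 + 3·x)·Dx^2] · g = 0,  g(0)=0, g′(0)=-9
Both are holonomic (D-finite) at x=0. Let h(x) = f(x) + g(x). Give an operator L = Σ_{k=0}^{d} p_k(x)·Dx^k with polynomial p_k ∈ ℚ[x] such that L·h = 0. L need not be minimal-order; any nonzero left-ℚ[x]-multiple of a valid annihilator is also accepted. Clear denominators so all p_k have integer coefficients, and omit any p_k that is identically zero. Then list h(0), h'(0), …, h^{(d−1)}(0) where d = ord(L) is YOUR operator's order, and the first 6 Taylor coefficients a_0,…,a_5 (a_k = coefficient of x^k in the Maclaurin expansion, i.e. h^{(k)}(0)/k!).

f: a_k = 2, 6, 9, 9, 27/4, 81/20, …
g: a_k = 0, -9, 27/2, -27, 243/4, -729/5, …
Sum ⇒ L₀ = lclm(L_f,L_g) in ℚ(x)⟨Dx⟩.
L = (-27 - 27·x)·Dx + (3 - 18·x - 27·x^2)·Dx^2 + (2 + 9·x + 9·x^2)·Dx^3  (order 3).
h: a_k = 2, -3, 45/2, -18, 135/2, -567/4, …
ICs: h(0) = 2, h′(0) = -3, h′′(0) = 45.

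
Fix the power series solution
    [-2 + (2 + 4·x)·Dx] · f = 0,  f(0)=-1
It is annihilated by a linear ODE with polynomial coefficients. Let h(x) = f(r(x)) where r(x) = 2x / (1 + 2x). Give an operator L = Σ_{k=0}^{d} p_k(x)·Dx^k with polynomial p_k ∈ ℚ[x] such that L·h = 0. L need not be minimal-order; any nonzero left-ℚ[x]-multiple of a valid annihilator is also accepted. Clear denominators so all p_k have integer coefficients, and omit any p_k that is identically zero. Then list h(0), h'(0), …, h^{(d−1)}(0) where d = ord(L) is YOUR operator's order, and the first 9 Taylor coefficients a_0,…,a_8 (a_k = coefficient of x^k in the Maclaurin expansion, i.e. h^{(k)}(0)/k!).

L = -2 + (1 + 8·x + 12·x^2)·Dx  (order 1).
h: a_k = -1, -2, 6, -20, 74, -300, 1308, -6024, 28890, …
ICs: h(0) = -1.

f: a_k = -1, -1, 1/2, -1/2, 5/8, -7/8, 21/16, -33/16, 429/128, …
Change of var in L_f (x↦r) gives L₀.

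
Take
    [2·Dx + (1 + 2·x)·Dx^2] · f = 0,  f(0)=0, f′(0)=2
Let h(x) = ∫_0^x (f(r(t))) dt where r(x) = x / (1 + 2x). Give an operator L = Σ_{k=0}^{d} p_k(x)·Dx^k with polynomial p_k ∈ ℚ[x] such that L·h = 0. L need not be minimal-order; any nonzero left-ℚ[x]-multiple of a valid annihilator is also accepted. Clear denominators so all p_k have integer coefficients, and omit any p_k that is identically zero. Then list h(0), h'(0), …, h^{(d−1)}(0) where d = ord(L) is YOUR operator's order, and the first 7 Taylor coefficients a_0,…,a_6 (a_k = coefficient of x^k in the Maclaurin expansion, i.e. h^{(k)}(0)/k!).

f: a_k = 0, 2, -2, 8/3, -4, 32/5, -32/3, …
h₀=f(r): pull back L_f along r ⇒ L₀.
∫: right-multiply L₀ by Dx.
L = (6 + 16·x)·Dx^2 + (1 + 6·x + 8·x^2)·Dx^3  (order 3).
h: a_k = 0, 0, 1, -2, 14/3, -12, 496/15, …
ICs: h(0) = 0, h′(0) = 0, h′′(0) = 2.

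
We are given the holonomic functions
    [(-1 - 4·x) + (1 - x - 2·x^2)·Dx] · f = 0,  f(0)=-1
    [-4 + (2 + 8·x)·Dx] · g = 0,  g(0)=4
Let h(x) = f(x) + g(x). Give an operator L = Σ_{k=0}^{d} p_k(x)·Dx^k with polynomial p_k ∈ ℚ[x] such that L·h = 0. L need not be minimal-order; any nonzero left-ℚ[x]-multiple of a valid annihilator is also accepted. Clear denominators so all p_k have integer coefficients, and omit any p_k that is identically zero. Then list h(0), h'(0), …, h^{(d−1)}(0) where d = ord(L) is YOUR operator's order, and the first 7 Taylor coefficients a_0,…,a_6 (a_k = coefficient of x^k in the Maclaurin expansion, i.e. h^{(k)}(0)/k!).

L = (-16 - 84·x - 120·x^2 - 160·x^3) + (10 + 52·x + 204·x^2 + 400·x^3 + 400·x^4)·Dx + (1 - 7·x - 56·x^2 - 8·x^3 + 200·x^4 + 160·x^5)·Dx^2  (order 2).
h: a_k = 3, 7, -11, 11, -51, 91, -379, …
ICs: h(0) = 3, h′(0) = 7.

f: a_k = -1, -1, -3, -5, -11, -21, -43, …
g: a_k = 4, 8, -8, 16, -40, 112, -336, …
L₀ := lclm(L_f,L_g); ord L₀ ≤ 1+1.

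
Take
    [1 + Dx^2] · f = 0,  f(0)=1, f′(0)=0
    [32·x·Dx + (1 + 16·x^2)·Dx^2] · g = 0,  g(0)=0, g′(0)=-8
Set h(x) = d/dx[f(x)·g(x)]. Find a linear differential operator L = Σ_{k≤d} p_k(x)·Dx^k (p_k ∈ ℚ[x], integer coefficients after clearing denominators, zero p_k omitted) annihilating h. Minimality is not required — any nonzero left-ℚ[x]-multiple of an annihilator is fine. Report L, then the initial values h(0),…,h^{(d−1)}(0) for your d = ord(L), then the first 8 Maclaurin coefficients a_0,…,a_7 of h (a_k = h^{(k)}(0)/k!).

L = (209105 + 6893664·x^2 + 261353216·x^4 + 52248576·x^6 - 2162688·x^8 - 60817408·x^10 + 16777216·x^12) + (108608·x + 9933824·x^3 + 133857280·x^5 + 44564480·x^7 + 20971520·x^9 + 67108864·x^11)·Dx + (210210 + 6980800·x^2 + 263314944·x^4 + 66224128·x^6 + 4063232·x^8 - 54525952·x^10 + 33554432·x^12)·Dx^2 + (108608·x + 9933824·x^3 + 133857280·x^5 + 44564480·x^7 + 20971520·x^9 + 67108864·x^11)·Dx^3 + (1105 + 87136·x^2 + 1961728·x^4 + 13975552·x^6 + 6225920·x^8 + 6291456·x^10 + 16777216·x^12)·Dx^4  (order 4).
h: a_k = -8, 0, 140, 0, -6469/3, 0, 3079271/90, 0, …
ICs: h(0) = -8, h′(0) = 0, h′′(0) = 280, h′′′(0) = 0.

f: a_k = 1, 0, -1/2, 0, 1/24, 0, -1/720, 0, …
g: a_k = 0, -8, 0, 128/3, 0, -2048/5, 0, 32768/7, …
Sym-product of L_f,L_g gives L₀ (≤ ord 4).
h=h₀': d/dx-closure on L₀ ⇒ L.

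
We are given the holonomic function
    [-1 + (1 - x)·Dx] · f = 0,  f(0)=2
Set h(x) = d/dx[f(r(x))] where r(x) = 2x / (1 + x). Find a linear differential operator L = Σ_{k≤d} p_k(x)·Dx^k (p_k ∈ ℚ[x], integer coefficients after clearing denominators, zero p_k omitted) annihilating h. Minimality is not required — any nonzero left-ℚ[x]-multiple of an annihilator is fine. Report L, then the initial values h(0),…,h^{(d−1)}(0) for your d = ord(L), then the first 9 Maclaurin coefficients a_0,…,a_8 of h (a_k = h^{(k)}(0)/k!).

L = 2 + (-1 + x)·Dx  (order 1).
h: a_k = 4, 8, 12, 16, 20, 24, 28, 32, 36, …
ICs: h(0) = 4.

f: a_k = 2, 2, 2, 2, 2, 2, 2, 2, 2, …
Change of var in L_f (x↦r) gives L₀.
Differentiate: ansatz ord ≤ ord L₀ ⇒ L.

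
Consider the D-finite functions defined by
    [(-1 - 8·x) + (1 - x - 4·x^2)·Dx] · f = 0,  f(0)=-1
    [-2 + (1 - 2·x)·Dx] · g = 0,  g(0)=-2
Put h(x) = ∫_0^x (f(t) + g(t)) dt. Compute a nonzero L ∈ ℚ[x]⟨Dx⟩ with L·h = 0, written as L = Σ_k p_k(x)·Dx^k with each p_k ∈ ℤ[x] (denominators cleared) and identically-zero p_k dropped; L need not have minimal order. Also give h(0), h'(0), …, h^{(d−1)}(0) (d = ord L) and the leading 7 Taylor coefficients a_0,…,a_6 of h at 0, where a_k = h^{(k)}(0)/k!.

f: a_k = -1, -1, -5, -9, -29, -65, -181, …
g: a_k = -2, -4, -8, -16, -32, -64, -128, …
h₀=f+g: left-lcm gives L₀, ord ≤ 2.
Integrate: L := L₀·Dx.
L = (12 - 48·x + 192·x^2 - 128·x^3)·Dx + (-2 - 96·x^2 + 352·x^3 - 256·x^4)·Dx^2 + (-1 + 11·x - 30·x^2 + 80·x^4 - 64·x^5)·Dx^3  (order 3).
h: a_k = 0, -3, -5/2, -13/3, -25/4, -61/5, -43/2, …
ICs: h(0) = 0, h′(0) = -3, h′′(0) = -5.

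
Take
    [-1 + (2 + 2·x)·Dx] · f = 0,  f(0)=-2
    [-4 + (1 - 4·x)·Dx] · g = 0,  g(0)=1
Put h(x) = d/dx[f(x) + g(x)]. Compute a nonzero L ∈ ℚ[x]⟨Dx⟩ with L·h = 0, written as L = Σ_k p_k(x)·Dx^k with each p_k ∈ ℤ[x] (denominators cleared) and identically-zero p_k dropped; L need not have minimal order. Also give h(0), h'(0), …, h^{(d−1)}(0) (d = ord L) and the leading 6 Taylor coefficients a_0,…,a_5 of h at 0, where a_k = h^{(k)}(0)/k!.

f: a_k = -2, -1, 1/4, -1/8, 5/64, -7/128, …
g: a_k = 1, 4, 16, 64, 256, 1024, …
f+g: L₀ = lclm(L_f,L_g), ord ≤ 1+1.
h₀' ⇒ L via d/dx closure of L₀.
L = (-216 - 96·x) + (-381 - 792·x - 336·x^2)·Dx + (34 - 78·x - 208·x^2 - 96·x^3)·Dx^2  (order 2).
h: a_k = 3, 65/2, 1533/8, 16389/16, 655325/128, 6291519/256, …
ICs: h(0) = 3, h′(0) = 65/2.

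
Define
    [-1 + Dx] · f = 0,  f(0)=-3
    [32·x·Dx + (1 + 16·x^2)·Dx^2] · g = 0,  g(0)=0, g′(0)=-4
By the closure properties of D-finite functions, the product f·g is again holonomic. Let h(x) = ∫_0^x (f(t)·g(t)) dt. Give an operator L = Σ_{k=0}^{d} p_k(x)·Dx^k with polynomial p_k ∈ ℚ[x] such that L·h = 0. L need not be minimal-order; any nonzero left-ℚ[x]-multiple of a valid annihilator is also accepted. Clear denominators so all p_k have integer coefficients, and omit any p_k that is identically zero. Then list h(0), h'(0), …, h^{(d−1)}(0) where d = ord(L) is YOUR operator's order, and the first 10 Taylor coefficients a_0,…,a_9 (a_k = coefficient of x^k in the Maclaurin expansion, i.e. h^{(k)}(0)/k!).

L = (1 - 32·x + 16·x^2)·Dx + (-2 + 32·x - 32·x^2)·Dx^2 + (1 + 16·x^2)·Dx^3  (order 3).
h: a_k = 0, 0, 6, 4, -29/2, -62/5, 1943/20, 3623/42, -940403/1120, -581267/756, …
ICs: h(0) = 0, h′(0) = 0, h′′(0) = 12.

f: a_k = -3, -3, -3/2, -1/2, -1/8, -1/40, -1/240, -1/1680, -1/13440, -1/120960, …
g: a_k = 0, -4, 0, 64/3, 0, -1024/5, 0, 16384/7, 0, -262144/9, …
f·g: L₀ = L_f ⊗_s L_g, ord ≤ 1·2.
h=∫₀ˣh₀: take L = L₀·Dx.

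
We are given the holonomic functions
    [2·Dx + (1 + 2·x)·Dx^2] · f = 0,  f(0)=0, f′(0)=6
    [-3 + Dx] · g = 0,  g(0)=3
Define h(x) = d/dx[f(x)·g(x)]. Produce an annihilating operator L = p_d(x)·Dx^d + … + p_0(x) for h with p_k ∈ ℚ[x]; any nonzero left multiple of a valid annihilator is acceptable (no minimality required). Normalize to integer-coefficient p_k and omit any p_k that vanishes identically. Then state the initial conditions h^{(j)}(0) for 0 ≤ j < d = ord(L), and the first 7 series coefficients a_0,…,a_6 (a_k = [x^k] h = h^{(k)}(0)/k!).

f: a_k = 0, 6, -6, 8, -12, 96/5, -32, …
g: a_k = 3, 9, 27/2, 27/2, 81/8, 243/40, 243/80, …
Product ⇒ symmetric product L₀, ord ≤ 2.
h=h₀': d/dx-closure on L₀ ⇒ L.
L = (15 + 36·x + 108·x^2) + (-8 - 36·x - 72·x^2)·Dx + (1 + 8·x + 12·x^2)·Dx^2  (order 2).
h: a_k = 18, 72, 153, 144, 747/4, -9, 10233/40, …
ICs: h(0) = 18, h′(0) = 72.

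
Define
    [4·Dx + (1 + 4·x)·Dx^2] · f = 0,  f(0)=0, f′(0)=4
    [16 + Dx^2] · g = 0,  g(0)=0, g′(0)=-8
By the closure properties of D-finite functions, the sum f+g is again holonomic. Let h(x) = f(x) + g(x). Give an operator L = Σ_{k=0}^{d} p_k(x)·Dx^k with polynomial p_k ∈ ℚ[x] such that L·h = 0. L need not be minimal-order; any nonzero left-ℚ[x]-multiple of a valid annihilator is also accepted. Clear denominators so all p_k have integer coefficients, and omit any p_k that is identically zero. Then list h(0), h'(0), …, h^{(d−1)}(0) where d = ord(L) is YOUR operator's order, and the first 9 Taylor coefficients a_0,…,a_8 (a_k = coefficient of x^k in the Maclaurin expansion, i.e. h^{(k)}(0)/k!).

L = (448 + 512·x + 1024·x^2)·Dx + (48 + 320·x + 768·x^2 + 1024·x^3)·Dx^2 + (28 + 32·x + 64·x^2)·Dx^3 + (3 + 20·x + 48·x^2 + 64·x^3)·Dx^4  (order 4).
h: a_k = 0, -4, -8, 128/3, -64, 2816/15, -2048/3, 739328/315, -8192, …
ICs: h(0) = 0, h′(0) = -4, h′′(0) = -16, h′′′(0) = 256.

f: a_k = 0, 4, -8, 64/3, -64, 1024/5, -2048/3, 16384/7, -8192, …
g: a_k = 0, -8, 0, 64/3, 0, -256/15, 0, 2048/315, 0, …
Weyl lclm of L_f,L_g ⇒ L₀ (ord ≤ 4).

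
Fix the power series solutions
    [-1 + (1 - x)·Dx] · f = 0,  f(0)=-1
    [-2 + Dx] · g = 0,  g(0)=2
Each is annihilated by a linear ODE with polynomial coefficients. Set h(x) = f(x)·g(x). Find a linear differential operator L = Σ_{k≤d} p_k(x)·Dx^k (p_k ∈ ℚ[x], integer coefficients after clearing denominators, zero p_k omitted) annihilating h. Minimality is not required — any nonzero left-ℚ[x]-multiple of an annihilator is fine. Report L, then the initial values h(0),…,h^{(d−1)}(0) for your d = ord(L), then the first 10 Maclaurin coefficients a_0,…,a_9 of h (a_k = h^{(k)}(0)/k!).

f: a_k = -1, -1, -1, -1, -1, -1, -1, -1, -1, -1, …
g: a_k = 2, 4, 4, 8/3, 4/3, 8/15, 8/45, 16/315, 4/315, 8/2835, …
h₀=f·g: eliminate ⇒ L₀, order ≤ 1·1.
L = (3 - 2·x) + (-1 + x)·Dx  (order 1).
h: a_k = -2, -6, -10, -38/3, -14, -218/15, -662/45, -310/21, -4654/315, -41894/2835, …
ICs: h(0) = -2.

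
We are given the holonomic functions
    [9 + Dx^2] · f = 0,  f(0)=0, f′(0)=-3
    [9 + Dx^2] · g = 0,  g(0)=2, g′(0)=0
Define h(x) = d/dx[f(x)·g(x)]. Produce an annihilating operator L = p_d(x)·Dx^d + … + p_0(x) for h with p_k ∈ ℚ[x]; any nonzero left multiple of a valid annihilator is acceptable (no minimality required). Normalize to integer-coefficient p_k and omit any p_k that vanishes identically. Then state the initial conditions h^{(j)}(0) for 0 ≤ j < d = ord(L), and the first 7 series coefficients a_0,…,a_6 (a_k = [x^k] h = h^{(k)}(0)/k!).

f: a_k = 0, -3, 0, 9/2, 0, -81/40, 0, …
g: a_k = 2, 0, -9, 0, 27/4, 0, -81/40, …
L₀ := L_f ⊗_s L_g (sym. prod.), ord ≤ 4.
Derive L from L₀ (diff closure).
L = 36 + Dx^2  (order 2).
h: a_k = -6, 0, 108, 0, -324, 0, 1944/5, …
ICs: h(0) = -6, h′(0) = 0.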